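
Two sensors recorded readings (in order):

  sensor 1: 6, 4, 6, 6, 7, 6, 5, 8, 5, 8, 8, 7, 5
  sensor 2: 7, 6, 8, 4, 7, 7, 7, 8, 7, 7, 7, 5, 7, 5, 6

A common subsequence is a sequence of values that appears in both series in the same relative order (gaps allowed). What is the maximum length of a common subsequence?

7

Taking 6 [1,2], then 4 [2,4], then 7 [5,7], then 8 [8,8], then 5 [9,12], then 7 [12,13], then 5 [13,14] gives a common subsequence of length 7. The LCS DP gives dp[13][15] = 7, so this is optimal.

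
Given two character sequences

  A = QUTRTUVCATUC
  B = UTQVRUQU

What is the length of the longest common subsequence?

5

Taking U at A[2]=B[1] → T at A[3]=B[2] → R at A[4]=B[5] → U at A[6]=B[6] → U at A[11]=B[8] gives a common subsequence of length 5. The LCS DP gives dp[12][8] = 5, so this is optimal.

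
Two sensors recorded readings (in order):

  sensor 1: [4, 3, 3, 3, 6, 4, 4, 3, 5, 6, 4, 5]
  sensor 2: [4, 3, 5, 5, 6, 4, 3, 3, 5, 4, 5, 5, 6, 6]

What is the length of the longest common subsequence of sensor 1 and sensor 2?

Match 4 [1,1]; then 3 [2,2]; then 6 [5,5]; then 4 [6,6]; then 3 [8,8]; then 5 [9,9]; then 4 [11,10]; then 5 [12,12] — 8 values in the same relative order in both. Since dp[12][14] = 8, nothing longer is possible.

8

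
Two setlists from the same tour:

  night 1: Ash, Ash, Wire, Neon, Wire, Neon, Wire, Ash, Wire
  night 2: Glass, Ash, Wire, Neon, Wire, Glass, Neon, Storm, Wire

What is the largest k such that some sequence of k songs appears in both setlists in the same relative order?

One common subsequence of length 6: Ash at night 1[2]=night 2[2]; then Wire at night 1[3]=night 2[3]; then Neon at night 1[4]=night 2[4]; then Wire at night 1[5]=night 2[5]; then Neon at night 1[6]=night 2[7]; then Wire at night 1[9]=night 2[9]. dp[9][9] = 6 confirms this is the maximum.

6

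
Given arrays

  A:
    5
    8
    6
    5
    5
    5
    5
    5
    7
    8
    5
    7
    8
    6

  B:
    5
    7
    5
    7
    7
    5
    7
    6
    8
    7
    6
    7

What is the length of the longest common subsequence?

7

Taking 5 (A #1, B #1); then 5 (A #4, B #3); then 5 (A #8, B #6); then 7 (A #9, B #7); then 8 (A #10, B #9); then 7 (A #12, B #10); then 6 (A #14, B #11) gives a common subsequence of length 7. dp[14][12] = 7 confirms this is the maximum.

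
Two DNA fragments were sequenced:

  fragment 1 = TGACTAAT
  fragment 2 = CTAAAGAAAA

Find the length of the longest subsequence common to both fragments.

One common subsequence of length 5: T [1,2], G [2,6], A [3,8], A [6,9], A [7,10]. dp[8][10] = 5 confirms this is the maximum.

5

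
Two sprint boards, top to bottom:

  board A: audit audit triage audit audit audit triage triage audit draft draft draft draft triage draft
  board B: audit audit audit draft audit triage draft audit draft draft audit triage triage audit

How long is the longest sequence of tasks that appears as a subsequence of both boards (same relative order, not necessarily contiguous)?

9

Taking audit [1,1], then audit [2,2], then audit [4,3], then audit [6,5], then triage [7,6], then audit [9,8], then draft [10,9], then draft [11,10], then triage [14,13] gives a common subsequence of length 9. dp[15][14] = 9 confirms this is the maximum.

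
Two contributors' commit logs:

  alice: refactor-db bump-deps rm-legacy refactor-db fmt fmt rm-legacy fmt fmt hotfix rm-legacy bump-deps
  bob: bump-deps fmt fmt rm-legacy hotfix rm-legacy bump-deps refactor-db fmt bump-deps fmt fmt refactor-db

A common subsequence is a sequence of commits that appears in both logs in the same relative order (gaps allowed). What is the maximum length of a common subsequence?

Taking bump-deps at alice[2]=bob[1], then fmt at alice[5]=bob[2], then fmt at alice[6]=bob[3], then rm-legacy at alice[7]=bob[4], then hotfix at alice[10]=bob[5], then rm-legacy at alice[11]=bob[6], then bump-deps at alice[12]=bob[10] gives a common subsequence of length 7. The LCS DP gives dp[12][13] = 7, so this is optimal.

7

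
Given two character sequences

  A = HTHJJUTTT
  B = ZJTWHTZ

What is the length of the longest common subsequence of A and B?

One common subsequence of length 3: T (A #2, B #3), then H (A #3, B #5), then T (A #7, B #6). dp[9][7] = 3 confirms this is the maximum.

3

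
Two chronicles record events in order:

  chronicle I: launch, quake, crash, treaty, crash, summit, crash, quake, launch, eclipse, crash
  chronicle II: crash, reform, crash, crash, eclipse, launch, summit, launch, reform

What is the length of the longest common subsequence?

4

Pick crash (chronicle I #3, chronicle II #3), then crash (chronicle I #5, chronicle II #4), then summit (chronicle I #6, chronicle II #7), then launch (chronicle I #9, chronicle II #8); all 4 events appear in both, in order. Since dp[11][9] = 4, nothing longer is possible.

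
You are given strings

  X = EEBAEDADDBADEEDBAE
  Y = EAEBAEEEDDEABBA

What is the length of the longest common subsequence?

Taking E at X[1]=Y[1], then E at X[2]=Y[3], then B at X[3]=Y[4], then A at X[4]=Y[5], then E at X[5]=Y[8], then D at X[6]=Y[10], then A at X[7]=Y[12], then B at X[10]=Y[13], then B at X[16]=Y[14], then A at X[17]=Y[15] gives a common subsequence of length 10. Since dp[18][15] = 10, nothing longer is possible.

10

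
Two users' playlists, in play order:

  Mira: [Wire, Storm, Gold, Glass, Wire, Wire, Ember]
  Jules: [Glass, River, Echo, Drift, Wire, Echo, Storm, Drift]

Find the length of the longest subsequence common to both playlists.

Pick Wire (Mira #1, Jules #5), then Storm (Mira #2, Jules #7); all 2 songs appear in both, in order. dp[7][8] = 2 confirms this is the maximum.

2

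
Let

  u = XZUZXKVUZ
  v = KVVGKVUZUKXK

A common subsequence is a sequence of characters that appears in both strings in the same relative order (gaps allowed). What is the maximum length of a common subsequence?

Let dp[i][j] be the LCS length of the first i characters of u and the first j characters of v. dp[i][j] = dp[i-1][j-1]+1 when the i-th and j-th characters match, else max(dp[i-1][j], dp[i][j-1]).
    ·  K  V  V  G  K  V  U  Z  U  K  X  K
 ·  0  0  0  0  0  0  0  0  0  0  0  0  0
 X  0  0  0  0  0  0  0  0  0  0  0  1  1
 Z  0  0  0  0  0  0  0  0  1  1  1  1  1
 U  0  0  0  0  0  0  0  1  1  2  2  2  2
 Z  0  0  0  0  0  0  0  1  2  2  2  2  2
 X  0  0  0  0  0  0  0  1  2  2  2  3  3
 K  0  1  1  1  1  1  1  1  2  2  3  3  4
 V  0  1  2  2  2  2  2  2  2  2  3  3  4
 U  0  1  2  2  2  2  2  3  3  3  3  3  4
 Z  0  1  2  2  2  2  2  3  4  4  4  4  4
dp[9][12] = 4. One LCS (by backtracking along matches): ZUXK.

4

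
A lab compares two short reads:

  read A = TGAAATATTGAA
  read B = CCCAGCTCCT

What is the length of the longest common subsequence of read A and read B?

Match G (read A #2, read B #5), then T (read A #6, read B #7), then T (read A #9, read B #10) — 3 bases in the same relative order in both. Since dp[12][10] = 3, nothing longer is possible.

3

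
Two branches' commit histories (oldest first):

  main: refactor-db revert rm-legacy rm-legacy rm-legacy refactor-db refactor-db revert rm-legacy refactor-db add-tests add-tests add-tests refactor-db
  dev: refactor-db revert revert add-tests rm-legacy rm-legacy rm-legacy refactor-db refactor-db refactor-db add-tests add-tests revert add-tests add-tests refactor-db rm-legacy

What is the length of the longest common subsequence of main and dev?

12

Match refactor-db [1,1]; then revert [2,3]; then rm-legacy [3,5]; then rm-legacy [4,6]; then rm-legacy [5,7]; then refactor-db [6,8]; then refactor-db [7,9]; then refactor-db [10,10]; then add-tests [11,12]; then add-tests [12,14]; then add-tests [13,15]; then refactor-db [14,16] — 12 commits in the same relative order in both. Since dp[14][17] = 12, nothing longer is possible.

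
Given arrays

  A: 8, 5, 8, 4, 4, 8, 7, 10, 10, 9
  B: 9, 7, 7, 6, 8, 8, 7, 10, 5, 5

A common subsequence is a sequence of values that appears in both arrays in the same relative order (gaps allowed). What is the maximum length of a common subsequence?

One common subsequence of length 4: 8 at A[3]=B[5], 8 at A[6]=B[6], 7 at A[7]=B[7], 10 at A[8]=B[8], and the DP table's final entry dp[10][10] is also 4, so no common subsequence is longer.

4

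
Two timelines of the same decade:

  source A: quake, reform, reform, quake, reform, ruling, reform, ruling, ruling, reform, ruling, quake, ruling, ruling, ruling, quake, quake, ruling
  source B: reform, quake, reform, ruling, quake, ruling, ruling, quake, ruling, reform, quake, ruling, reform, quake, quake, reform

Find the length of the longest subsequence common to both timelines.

11

Match quake at source A[1]=source B[2], reform at source A[2]=source B[3], quake at source A[4]=source B[5], ruling at source A[6]=source B[6], ruling at source A[8]=source B[7], ruling at source A[9]=source B[9], reform at source A[10]=source B[10], quake at source A[12]=source B[11], ruling at source A[13]=source B[12], quake at source A[16]=source B[14], quake at source A[17]=source B[15] — 11 events in the same relative order in both. Since dp[18][16] = 11, nothing longer is possible.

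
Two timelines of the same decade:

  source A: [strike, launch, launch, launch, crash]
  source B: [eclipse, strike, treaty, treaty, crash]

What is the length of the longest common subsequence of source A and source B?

Pick strike at source A[1]=source B[2] → crash at source A[5]=source B[5]; all 2 events appear in both, in order. Since dp[5][5] = 2, nothing longer is possible.

2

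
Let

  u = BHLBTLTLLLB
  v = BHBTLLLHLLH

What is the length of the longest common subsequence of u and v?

Let dp[i][j] be the LCS length of the first i characters of u and the first j characters of v. dp[i][j] = dp[i-1][j-1]+1 when the i-th and j-th characters match, else max(dp[i-1][j], dp[i][j-1]).
    ·  B  H  B  T  L  L  L  H  L  L  H
 ·  0  0  0  0  0  0  0  0  0  0  0  0
 B  0  1  1  1  1  1  1  1  1  1  1  1
 H  0  1  2  2  2  2  2  2  2  2  2  2
 L  0  1  2  2  2  3  3  3  3  3  3  3
 B  0  1  2  3  3  3  3  3  3  3  3  3
 T  0  1  2  3  4  4  4  4  4  4  4  4
 L  0  1  2  3  4  5  5  5  5  5  5  5
 T  0  1  2  3  4  5  5  5  5  5  5  5
 L  0  1  2  3  4  5  6  6  6  6  6  6
 L  0  1  2  3  4  5  6  7  7  7  7  7
 L  0  1  2  3  4  5  6  7  7  8  8  8
 B  0  1  2  3  4  5  6  7  7  8  8  8
dp[11][11] = 8. One LCS (by backtracking along matches): BHBTLLLL.

8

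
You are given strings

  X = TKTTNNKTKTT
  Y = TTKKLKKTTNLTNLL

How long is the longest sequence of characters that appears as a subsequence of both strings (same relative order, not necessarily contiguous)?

6

Match T [1,2], then K [2,7], then T [3,8], then T [4,9], then N [5,10], then N [6,13] — 6 characters in the same relative order in both. dp[11][15] = 6 confirms this is the maximum.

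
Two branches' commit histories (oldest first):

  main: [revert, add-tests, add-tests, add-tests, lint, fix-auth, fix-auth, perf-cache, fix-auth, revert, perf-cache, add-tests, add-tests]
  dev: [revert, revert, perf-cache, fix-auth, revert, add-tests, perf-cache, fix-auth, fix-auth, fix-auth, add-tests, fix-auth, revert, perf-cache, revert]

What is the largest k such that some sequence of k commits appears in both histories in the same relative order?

7

Match revert (main #1, dev #5); then add-tests (main #2, dev #6); then fix-auth (main #6, dev #9); then fix-auth (main #7, dev #10); then fix-auth (main #9, dev #12); then revert (main #10, dev #13); then perf-cache (main #11, dev #14) — 7 commits in the same relative order in both, and the DP table's final entry dp[13][15] is also 7, so no common subsequence is longer.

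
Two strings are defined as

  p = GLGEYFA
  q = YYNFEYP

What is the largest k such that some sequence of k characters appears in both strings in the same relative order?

Taking E (p #4, q #5), then Y (p #5, q #6) gives a common subsequence of length 2. dp[7][7] = 2 confirms this is the maximum.

2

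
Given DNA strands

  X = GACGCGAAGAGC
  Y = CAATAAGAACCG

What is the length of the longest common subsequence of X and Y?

6

Taking A (X #2, Y #3) → A (X #7, Y #5) → A (X #8, Y #6) → G (X #9, Y #7) → A (X #10, Y #9) → G (X #11, Y #12) gives a common subsequence of length 6. Since dp[12][12] = 6, nothing longer is possible.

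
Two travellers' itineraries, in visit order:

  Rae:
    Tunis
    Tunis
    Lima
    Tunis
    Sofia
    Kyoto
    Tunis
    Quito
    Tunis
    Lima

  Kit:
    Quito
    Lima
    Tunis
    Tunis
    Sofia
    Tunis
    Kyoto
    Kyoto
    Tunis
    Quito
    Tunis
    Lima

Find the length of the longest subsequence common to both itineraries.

Pick Tunis (Rae #1, Kit #3); then Tunis (Rae #2, Kit #4); then Tunis (Rae #4, Kit #6); then Kyoto (Rae #6, Kit #8); then Tunis (Rae #7, Kit #9); then Quito (Rae #8, Kit #10); then Tunis (Rae #9, Kit #11); then Lima (Rae #10, Kit #12); all 8 stops appear in both, in order, and the DP table's final entry dp[10][12] is also 8, so no common subsequence is longer.

8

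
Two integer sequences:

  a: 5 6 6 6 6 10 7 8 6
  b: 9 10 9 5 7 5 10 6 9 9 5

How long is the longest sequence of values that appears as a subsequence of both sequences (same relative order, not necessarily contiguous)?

Let dp[i][j] be the LCS length of the first i values of a and the first j values of b. dp[i][j] = dp[i-1][j-1]+1 when the i-th and j-th values match, else max(dp[i-1][j], dp[i][j-1]).
    ·  9 10  9  5  7  5 10  6  9  9  5
 ·  0  0  0  0  0  0  0  0  0  0  0  0
 5  0  0  0  0  1  1  1  1  1  1  1  1
 6  0  0  0  0  1  1  1  1  2  2  2  2
 6  0  0  0  0  1  1  1  1  2  2  2  2
 6  0  0  0  0  1  1  1  1  2  2  2  2
 6  0  0  0  0  1  1  1  1  2  2  2  2
10  0  0  1  1  1  1  1  2  2  2  2  2
 7  0  0  1  1  1  2  2  2  2  2  2  2
 8  0  0  1  1  1  2  2  2  2  2  2  2
 6  0  0  1  1  1  2  2  2  3  3  3  3
dp[9][11] = 3. One LCS (by backtracking along matches): 5, 10, 6.

3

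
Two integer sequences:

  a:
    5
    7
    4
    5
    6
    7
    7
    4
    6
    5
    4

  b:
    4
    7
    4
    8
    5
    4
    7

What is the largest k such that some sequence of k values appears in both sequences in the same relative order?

5

Match 4 (a #3, b #1), 7 (a #7, b #2), 4 (a #8, b #3), 5 (a #10, b #5), 4 (a #11, b #6) — 5 values in the same relative order in both, and the DP table's final entry dp[11][7] is also 5, so no common subsequence is longer.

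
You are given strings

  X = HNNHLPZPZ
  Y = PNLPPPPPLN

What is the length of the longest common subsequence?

4

Let dp[i][j] be the LCS length of the first i characters of X and the first j characters of Y. dp[i][j] = dp[i-1][j-1]+1 when the i-th and j-th characters match, else max(dp[i-1][j], dp[i][j-1]).
    ·  P  N  L  P  P  P  P  P  L  N
 ·  0  0  0  0  0  0  0  0  0  0  0
 H  0  0  0  0  0  0  0  0  0  0  0
 N  0  0  1  1  1  1  1  1  1  1  1
 N  0  0  1  1  1  1  1  1  1  1  2
 H  0  0  1  1  1  1  1  1  1  1  2
 L  0  0  1  2  2  2  2  2  2  2  2
 P  0  1  1  2  3  3  3  3  3  3  3
 Z  0  1  1  2  3  3  3  3  3  3  3
 P  0  1  1  2  3  4  4  4  4  4  4
 Z  0  1  1  2  3  4  4  4  4  4  4
dp[9][10] = 4. One LCS (by backtracking along matches): NLPP.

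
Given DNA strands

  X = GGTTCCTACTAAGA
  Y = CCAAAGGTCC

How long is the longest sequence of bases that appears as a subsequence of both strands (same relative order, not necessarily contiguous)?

6

Let dp[i][j] be the LCS length of the first i bases of X and the first j bases of Y. dp[i][j] = dp[i-1][j-1]+1 when the i-th and j-th bases match, else max(dp[i-1][j], dp[i][j-1]).
    ·  C  C  A  A  A  G  G  T  C  C
 ·  0  0  0  0  0  0  0  0  0  0  0
 G  0  0  0  0  0  0  1  1  1  1  1
 G  0  0  0  0  0  0  1  2  2  2  2
 T  0  0  0  0  0  0  1  2  3  3  3
 T  0  0  0  0  0  0  1  2  3  3  3
 C  0  1  1  1  1  1  1  2  3  4  4
 C  0  1  2  2  2  2  2  2  3  4  5
 T  0  1  2  2  2  2  2  2  3  4  5
 A  0  1  2  3  3  3  3  3  3  4  5
 C  0  1  2  3  3  3  3  3  3  4  5
 T  0  1  2  3  3  3  3  3  4  4  5
 A  0  1  2  3  4  4  4  4  4  4  5
 A  0  1  2  3  4  5  5  5  5  5  5
 G  0  1  2  3  4  5  6  6  6  6  6
 A  0  1  2  3  4  5  6  6  6  6  6
dp[14][10] = 6. One LCS (by backtracking along matches): CCAAAG.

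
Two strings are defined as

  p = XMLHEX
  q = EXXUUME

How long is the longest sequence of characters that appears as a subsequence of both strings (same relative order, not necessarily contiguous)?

3

Taking X (p #1, q #3), M (p #2, q #6), E (p #5, q #7) gives a common subsequence of length 3. Since dp[6][7] = 3, nothing longer is possible.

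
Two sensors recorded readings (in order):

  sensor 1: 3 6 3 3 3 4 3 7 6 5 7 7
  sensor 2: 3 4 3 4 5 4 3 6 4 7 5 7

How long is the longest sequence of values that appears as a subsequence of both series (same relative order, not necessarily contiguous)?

Let dp[i][j] be the LCS length of the first i values of sensor 1 and the first j values of sensor 2. dp[i][j] = dp[i-1][j-1]+1 when the i-th and j-th values match, else max(dp[i-1][j], dp[i][j-1]).
    ·  3  4  3  4  5  4  3  6  4  7  5  7
 ·  0  0  0  0  0  0  0  0  0  0  0  0  0
 3  0  1  1  1  1  1  1  1  1  1  1  1  1
 6  0  1  1  1  1  1  1  1  2  2  2  2  2
 3  0  1  1  2  2  2  2  2  2  2  2  2  2
 3  0  1  1  2  2  2  2  3  3  3  3  3  3
 3  0  1  1  2  2  2  2  3  3  3  3  3  3
 4  0  1  2  2  3  3  3  3  3  4  4  4  4
 3  0  1  2  3  3  3  3  4  4  4  4  4  4
 7  0  1  2  3  3  3  3  4  4  4  5  5  5
 6  0  1  2  3  3  3  3  4  5  5  5  5  5
 5  0  1  2  3  3  4  4  4  5  5  5  6  6
 7  0  1  2  3  3  4  4  4  5  5  6  6  7
 7  0  1  2  3  3  4  4  4  5  5  6  6  7
dp[12][12] = 7. One LCS (by backtracking along matches): 3, 3, 3, 4, 7, 5, 7.

7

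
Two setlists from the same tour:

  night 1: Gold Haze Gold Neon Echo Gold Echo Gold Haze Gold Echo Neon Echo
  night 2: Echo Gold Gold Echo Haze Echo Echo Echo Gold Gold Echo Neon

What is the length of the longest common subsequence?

Match Gold at night 1[1]=night 2[3]; then Haze at night 1[2]=night 2[5]; then Echo at night 1[5]=night 2[7]; then Echo at night 1[7]=night 2[8]; then Gold at night 1[8]=night 2[9]; then Gold at night 1[10]=night 2[10]; then Echo at night 1[11]=night 2[11]; then Neon at night 1[12]=night 2[12] — 8 songs in the same relative order in both. Since dp[13][12] = 8, nothing longer is possible.

8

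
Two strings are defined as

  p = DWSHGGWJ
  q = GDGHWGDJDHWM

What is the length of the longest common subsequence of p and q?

Let dp[i][j] be the LCS length of the first i characters of p and the first j characters of q. dp[i][j] = dp[i-1][j-1]+1 when the i-th and j-th characters match, else max(dp[i-1][j], dp[i][j-1]).
    ·  G  D  G  H  W  G  D  J  D  H  W  M
 ·  0  0  0  0  0  0  0  0  0  0  0  0  0
 D  0  0  1  1  1  1  1  1  1  1  1  1  1
 W  0  0  1  1  1  2  2  2  2  2  2  2  2
 S  0  0  1  1  1  2  2  2  2  2  2  2  2
 H  0  0  1  1  2  2  2  2  2  2  3  3  3
 G  0  1  1  2  2  2  3  3  3  3  3  3  3
 G  0  1  1  2  2  2  3  3  3  3  3  3  3
 W  0  1  1  2  2  3  3  3  3  3  3  4  4
 J  0  1  1  2  2  3  3  3  4  4  4  4  4
dp[8][12] = 4. One LCS (by backtracking along matches): DWHW.

4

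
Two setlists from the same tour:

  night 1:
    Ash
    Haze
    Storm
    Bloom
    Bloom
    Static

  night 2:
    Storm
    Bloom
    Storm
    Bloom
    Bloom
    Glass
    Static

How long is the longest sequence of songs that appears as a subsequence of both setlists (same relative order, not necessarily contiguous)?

4

Pick Storm (night 1 #3, night 2 #3) → Bloom (night 1 #4, night 2 #4) → Bloom (night 1 #5, night 2 #5) → Static (night 1 #6, night 2 #7); all 4 songs appear in both, in order. Since dp[6][7] = 4, nothing longer is possible.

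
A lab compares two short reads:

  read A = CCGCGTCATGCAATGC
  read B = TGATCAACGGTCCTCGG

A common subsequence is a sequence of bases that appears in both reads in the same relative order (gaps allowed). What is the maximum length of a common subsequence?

9

Match C [1,5]; then C [2,8]; then G [3,9]; then G [5,10]; then T [6,11]; then C [7,13]; then T [9,14]; then G [10,16]; then G [15,17] — 9 bases in the same relative order in both, and the DP table's final entry dp[16][17] is also 9, so no common subsequence is longer.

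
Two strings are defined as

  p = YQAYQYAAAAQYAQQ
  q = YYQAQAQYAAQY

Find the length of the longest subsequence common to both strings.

Match Y [1,2], Q [2,5], A [3,6], Q [5,7], Y [6,8], A [9,9], A [10,10], Q [11,11], Y [12,12] — 9 characters in the same relative order in both. Since dp[15][12] = 9, nothing longer is possible.

9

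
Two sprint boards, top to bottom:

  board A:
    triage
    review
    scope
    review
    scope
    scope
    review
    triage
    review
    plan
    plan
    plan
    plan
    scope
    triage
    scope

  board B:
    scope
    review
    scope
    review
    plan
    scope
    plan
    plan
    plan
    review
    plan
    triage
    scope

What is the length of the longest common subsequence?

One common subsequence of length 10: review at board A[2]=board B[2], scope at board A[3]=board B[3], review at board A[4]=board B[4], scope at board A[6]=board B[6], plan at board A[10]=board B[7], plan at board A[11]=board B[8], plan at board A[12]=board B[9], plan at board A[13]=board B[11], triage at board A[15]=board B[12], scope at board A[16]=board B[13]. The LCS DP gives dp[16][13] = 10, so this is optimal.

10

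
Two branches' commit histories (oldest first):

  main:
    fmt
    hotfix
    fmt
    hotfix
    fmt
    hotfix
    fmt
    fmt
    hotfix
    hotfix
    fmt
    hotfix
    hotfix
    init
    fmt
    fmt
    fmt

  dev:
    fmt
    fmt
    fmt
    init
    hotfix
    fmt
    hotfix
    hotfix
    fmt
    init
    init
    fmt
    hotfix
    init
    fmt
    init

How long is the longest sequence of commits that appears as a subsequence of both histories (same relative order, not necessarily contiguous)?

Match fmt (main #1, dev #1); then fmt (main #3, dev #2); then fmt (main #5, dev #3); then hotfix (main #6, dev #5); then fmt (main #8, dev #6); then hotfix (main #9, dev #7); then hotfix (main #10, dev #8); then fmt (main #11, dev #12); then hotfix (main #13, dev #13); then init (main #14, dev #14); then fmt (main #15, dev #15) — 11 commits in the same relative order in both, and the DP table's final entry dp[17][16] is also 11, so no common subsequence is longer.

11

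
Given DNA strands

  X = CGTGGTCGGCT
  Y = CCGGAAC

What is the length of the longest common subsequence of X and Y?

5

Let dp[i][j] be the LCS length of the first i bases of X and the first j bases of Y. dp[i][j] = dp[i-1][j-1]+1 when the i-th and j-th bases match, else max(dp[i-1][j], dp[i][j-1]).
    ·  C  C  G  G  A  A  C
 ·  0  0  0  0  0  0  0  0
 C  0  1  1  1  1  1  1  1
 G  0  1  1  2  2  2  2  2
 T  0  1  1  2  2  2  2  2
 G  0  1  1  2  3  3  3  3
 G  0  1  1  2  3  3  3  3
 T  0  1  1  2  3  3  3  3
 C  0  1  2  2  3  3  3  4
 G  0  1  2  3  3  3  3  4
 G  0  1  2  3  4  4  4  4
 C  0  1  2  3  4  4  4  5
 T  0  1  2  3  4  4  4  5
dp[11][7] = 5. One LCS (by backtracking along matches): CCGGC.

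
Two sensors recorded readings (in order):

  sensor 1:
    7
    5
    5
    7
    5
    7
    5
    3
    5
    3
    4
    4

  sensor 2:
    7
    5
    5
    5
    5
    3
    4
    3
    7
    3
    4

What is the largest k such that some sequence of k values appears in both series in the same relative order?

Let dp[i][j] be the LCS length of the first i values of sensor 1 and the first j values of sensor 2. dp[i][j] = dp[i-1][j-1]+1 when the i-th and j-th values match, else max(dp[i-1][j], dp[i][j-1]).
    ·  7  5  5  5  5  3  4  3  7  3  4
 ·  0  0  0  0  0  0  0  0  0  0  0  0
 7  0  1  1  1  1  1  1  1  1  1  1  1
 5  0  1  2  2  2  2  2  2  2  2  2  2
 5  0  1  2  3  3  3  3  3  3  3  3  3
 7  0  1  2  3  3  3  3  3  3  4  4  4
 5  0  1  2  3  4  4  4  4  4  4  4  4
 7  0  1  2  3  4  4  4  4  4  5  5  5
 5  0  1  2  3  4  5  5  5  5  5  5  5
 3  0  1  2  3  4  5  6  6  6  6  6  6
 5  0  1  2  3  4  5  6  6  6  6  6  6
 3  0  1  2  3  4  5  6  6  7  7  7  7
 4  0  1  2  3  4  5  6  7  7  7  7  8
 4  0  1  2  3  4  5  6  7  7  7  7  8
dp[12][11] = 8. One LCS (by backtracking along matches): 7, 5, 5, 5, 5, 3, 3, 4.

8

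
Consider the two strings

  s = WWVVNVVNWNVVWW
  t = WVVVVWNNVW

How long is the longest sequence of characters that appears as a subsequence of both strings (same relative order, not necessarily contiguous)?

9

Pick W [2,1]; then V [3,2]; then V [4,3]; then V [6,4]; then V [7,5]; then N [8,7]; then N [10,8]; then V [12,9]; then W [14,10]; all 9 characters appear in both, in order. The LCS DP gives dp[14][10] = 9, so this is optimal.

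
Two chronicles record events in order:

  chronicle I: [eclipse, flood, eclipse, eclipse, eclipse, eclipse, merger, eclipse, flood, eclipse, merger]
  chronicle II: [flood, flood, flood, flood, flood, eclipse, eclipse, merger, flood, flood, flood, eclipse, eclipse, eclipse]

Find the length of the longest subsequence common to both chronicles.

Taking flood [2,5]; then eclipse [3,6]; then eclipse [4,7]; then eclipse [6,12]; then eclipse [8,13]; then eclipse [10,14] gives a common subsequence of length 6, and the DP table's final entry dp[11][14] is also 6, so no common subsequence is longer.

6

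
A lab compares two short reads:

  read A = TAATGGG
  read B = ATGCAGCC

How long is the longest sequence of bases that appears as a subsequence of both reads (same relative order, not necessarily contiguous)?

4

Taking A (read A #3, read B #1), then T (read A #4, read B #2), then G (read A #5, read B #3), then G (read A #6, read B #6) gives a common subsequence of length 4. dp[7][8] = 4 confirms this is the maximum.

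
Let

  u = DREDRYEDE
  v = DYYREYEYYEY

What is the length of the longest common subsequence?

Let dp[i][j] be the LCS length of the first i characters of u and the first j characters of v. dp[i][j] = dp[i-1][j-1]+1 when the i-th and j-th characters match, else max(dp[i-1][j], dp[i][j-1]).
    ·  D  Y  Y  R  E  Y  E  Y  Y  E  Y
 ·  0  0  0  0  0  0  0  0  0  0  0  0
 D  0  1  1  1  1  1  1  1  1  1  1  1
 R  0  1  1  1  2  2  2  2  2  2  2  2
 E  0  1  1  1  2  3  3  3  3  3  3  3
 D  0  1  1  1  2  3  3  3  3  3  3  3
 R  0  1  1  1  2  3  3  3  3  3  3  3
 Y  0  1  2  2  2  3  4  4  4  4  4  4
 E  0  1  2  2  2  3  4  5  5  5  5  5
 D  0  1  2  2  2  3  4  5  5  5  5  5
 E  0  1  2  2  2  3  4  5  5  5  6  6
dp[9][11] = 6. One LCS (by backtracking along matches): DREYEE.

6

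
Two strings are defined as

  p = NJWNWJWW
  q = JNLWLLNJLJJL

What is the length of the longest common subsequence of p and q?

Pick N at p[1]=q[2], W at p[3]=q[4], N at p[4]=q[7], J at p[6]=q[11]; all 4 characters appear in both, in order, and the DP table's final entry dp[8][12] is also 4, so no common subsequence is longer.

4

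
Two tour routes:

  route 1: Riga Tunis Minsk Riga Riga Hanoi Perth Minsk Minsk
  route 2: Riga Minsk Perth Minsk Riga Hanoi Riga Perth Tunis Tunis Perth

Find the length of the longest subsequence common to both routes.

Pick Riga (route 1 #1, route 2 #1); then Minsk (route 1 #3, route 2 #4); then Riga (route 1 #4, route 2 #5); then Riga (route 1 #5, route 2 #7); then Perth (route 1 #7, route 2 #11); all 5 stops appear in both, in order. The LCS DP gives dp[9][11] = 5, so this is optimal.

5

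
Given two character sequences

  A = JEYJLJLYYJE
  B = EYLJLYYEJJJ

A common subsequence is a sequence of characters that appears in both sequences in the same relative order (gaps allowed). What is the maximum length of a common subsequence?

Let dp[i][j] be the LCS length of the first i characters of A and the first j characters of B. dp[i][j] = dp[i-1][j-1]+1 when the i-th and j-th characters match, else max(dp[i-1][j], dp[i][j-1]).
    ·  E  Y  L  J  L  Y  Y  E  J  J  J
 ·  0  0  0  0  0  0  0  0  0  0  0  0
 J  0  0  0  0  1  1  1  1  1  1  1  1
 E  0  1  1  1  1  1  1  1  2  2  2  2
 Y  0  1  2  2  2  2  2  2  2  2  2  2
 J  0  1  2  2  3  3  3  3  3  3  3  3
 L  0  1  2  3  3  4  4  4  4  4  4  4
 J  0  1  2  3  4  4  4  4  4  5  5  5
 L  0  1  2  3  4  5  5  5  5  5  5  5
 Y  0  1  2  3  4  5  6  6  6  6  6  6
 Y  0  1  2  3  4  5  6  7  7  7  7  7
 J  0  1  2  3  4  5  6  7  7  8  8  8
 E  0  1  2  3  4  5  6  7  8  8  8  8
dp[11][11] = 8. One LCS (by backtracking along matches): EYLJLYYJ.

8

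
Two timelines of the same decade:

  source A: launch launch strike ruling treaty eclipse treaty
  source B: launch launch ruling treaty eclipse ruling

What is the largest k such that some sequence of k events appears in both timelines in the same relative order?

5

One common subsequence of length 5: launch [1,1]; then launch [2,2]; then ruling [4,3]; then treaty [5,4]; then eclipse [6,5], and the DP table's final entry dp[7][6] is also 5, so no common subsequence is longer.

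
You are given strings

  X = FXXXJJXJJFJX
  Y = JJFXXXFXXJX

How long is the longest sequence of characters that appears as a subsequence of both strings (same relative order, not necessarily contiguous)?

7

Taking F [1,3] → X [2,5] → X [3,6] → X [4,8] → X [7,9] → J [11,10] → X [12,11] gives a common subsequence of length 7, and the DP table's final entry dp[12][11] is also 7, so no common subsequence is longer.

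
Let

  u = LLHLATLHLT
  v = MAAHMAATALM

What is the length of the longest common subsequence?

Let dp[i][j] be the LCS length of the first i characters of u and the first j characters of v. dp[i][j] = dp[i-1][j-1]+1 when the i-th and j-th characters match, else max(dp[i-1][j], dp[i][j-1]).
    ·  M  A  A  H  M  A  A  T  A  L  M
 ·  0  0  0  0  0  0  0  0  0  0  0  0
 L  0  0  0  0  0  0  0  0  0  0  1  1
 L  0  0  0  0  0  0  0  0  0  0  1  1
 H  0  0  0  0  1  1  1  1  1  1  1  1
 L  0  0  0  0  1  1  1  1  1  1  2  2
 A  0  0  1  1  1  1  2  2  2  2  2  2
 T  0  0  1  1  1  1  2  2  3  3  3  3
 L  0  0  1  1  1  1  2  2  3  3  4  4
 H  0  0  1  1  2  2  2  2  3  3  4  4
 L  0  0  1  1  2  2  2  2  3  3  4  4
 T  0  0  1  1  2  2  2  2  3  3  4  4
dp[10][11] = 4. One LCS (by backtracking along matches): HATL.

4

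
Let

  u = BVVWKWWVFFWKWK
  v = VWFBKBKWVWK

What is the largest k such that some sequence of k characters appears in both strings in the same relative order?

7

Pick V at u[3]=v[1], then W at u[4]=v[2], then K at u[5]=v[7], then W at u[7]=v[8], then V at u[8]=v[9], then W at u[13]=v[10], then K at u[14]=v[11]; all 7 characters appear in both, in order, and the DP table's final entry dp[14][11] is also 7, so no common subsequence is longer.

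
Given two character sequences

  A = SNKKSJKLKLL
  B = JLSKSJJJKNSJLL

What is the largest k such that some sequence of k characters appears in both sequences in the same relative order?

Match S [1,3] → K [3,4] → K [4,9] → S [5,11] → J [6,12] → L [10,13] → L [11,14] — 7 characters in the same relative order in both. Since dp[11][14] = 7, nothing longer is possible.

7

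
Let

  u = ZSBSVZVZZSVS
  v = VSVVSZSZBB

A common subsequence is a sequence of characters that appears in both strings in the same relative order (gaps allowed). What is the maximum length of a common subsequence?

5

Let dp[i][j] be the LCS length of the first i characters of u and the first j characters of v. dp[i][j] = dp[i-1][j-1]+1 when the i-th and j-th characters match, else max(dp[i-1][j], dp[i][j-1]).
    ·  V  S  V  V  S  Z  S  Z  B  B
 ·  0  0  0  0  0  0  0  0  0  0  0
 Z  0  0  0  0  0  0  1  1  1  1  1
 S  0  0  1  1  1  1  1  2  2  2  2
 B  0  0  1  1  1  1  1  2  2  3  3
 S  0  0  1  1  1  2  2  2  2  3  3
 V  0  1  1  2  2  2  2  2  2  3  3
 Z  0  1  1  2  2  2  3  3  3  3  3
 V  0  1  1  2  3  3  3  3  3  3  3
 Z  0  1  1  2  3  3  4  4  4  4  4
 Z  0  1  1  2  3  3  4  4  5  5  5
 S  0  1  2  2  3  4  4  5  5  5  5
 V  0  1  2  3  3  4  4  5  5  5  5
 S  0  1  2  3  3  4  4  5  5  5  5
dp[12][10] = 5. One LCS (by backtracking along matches): SVVZZ.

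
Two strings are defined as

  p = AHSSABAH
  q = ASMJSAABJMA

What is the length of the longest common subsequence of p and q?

Let dp[i][j] be the LCS length of the first i characters of p and the first j characters of q. dp[i][j] = dp[i-1][j-1]+1 when the i-th and j-th characters match, else max(dp[i-1][j], dp[i][j-1]).
    ·  A  S  M  J  S  A  A  B  J  M  A
 ·  0  0  0  0  0  0  0  0  0  0  0  0
 A  0  1  1  1  1  1  1  1  1  1  1  1
 H  0  1  1  1  1  1  1  1  1  1  1  1
 S  0  1  2  2  2  2  2  2  2  2  2  2
 S  0  1  2  2  2  3  3  3  3  3  3  3
 A  0  1  2  2  2  3  4  4  4  4  4  4
 B  0  1  2  2  2  3  4  4  5  5  5  5
 A  0  1  2  2  2  3  4  5  5  5  5  6
 H  0  1  2  2  2  3  4  5  5  5  5  6
dp[8][11] = 6. One LCS (by backtracking along matches): ASSABA.

6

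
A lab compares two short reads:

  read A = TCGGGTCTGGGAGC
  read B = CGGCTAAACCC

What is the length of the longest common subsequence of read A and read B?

7

Taking C at read A[2]=read B[1]; then G at read A[4]=read B[2]; then G at read A[5]=read B[3]; then C at read A[7]=read B[4]; then T at read A[8]=read B[5]; then A at read A[12]=read B[8]; then C at read A[14]=read B[11] gives a common subsequence of length 7. The LCS DP gives dp[14][11] = 7, so this is optimal.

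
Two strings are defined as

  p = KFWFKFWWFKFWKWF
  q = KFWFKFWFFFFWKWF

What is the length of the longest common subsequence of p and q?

Taking K [1,1]; then F [2,2]; then W [3,3]; then F [4,4]; then K [5,5]; then F [6,6]; then W [7,7]; then F [9,10]; then F [11,11]; then W [12,12]; then K [13,13]; then W [14,14]; then F [15,15] gives a common subsequence of length 13, and the DP table's final entry dp[15][15] is also 13, so no common subsequence is longer.

13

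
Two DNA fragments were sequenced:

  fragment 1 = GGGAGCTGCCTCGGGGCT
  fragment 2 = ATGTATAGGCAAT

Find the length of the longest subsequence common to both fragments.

8

Match A at fragment 1[4]=fragment 2[1], G at fragment 1[5]=fragment 2[3], T at fragment 1[7]=fragment 2[4], T at fragment 1[11]=fragment 2[6], G at fragment 1[15]=fragment 2[8], G at fragment 1[16]=fragment 2[9], C at fragment 1[17]=fragment 2[10], T at fragment 1[18]=fragment 2[13] — 8 bases in the same relative order in both. Since dp[18][13] = 8, nothing longer is possible.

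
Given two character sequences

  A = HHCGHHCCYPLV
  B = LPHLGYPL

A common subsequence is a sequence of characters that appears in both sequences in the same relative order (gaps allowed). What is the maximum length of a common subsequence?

Let dp[i][j] be the LCS length of the first i characters of A and the first j characters of B. dp[i][j] = dp[i-1][j-1]+1 when the i-th and j-th characters match, else max(dp[i-1][j], dp[i][j-1]).
    ·  L  P  H  L  G  Y  P  L
 ·  0  0  0  0  0  0  0  0  0
 H  0  0  0  1  1  1  1  1  1
 H  0  0  0  1  1  1  1  1  1
 C  0  0  0  1  1  1  1  1  1
 G  0  0  0  1  1  2  2  2  2
 H  0  0  0  1  1  2  2  2  2
 H  0  0  0  1  1  2  2  2  2
 C  0  0  0  1  1  2  2  2  2
 C  0  0  0  1  1  2  2  2  2
 Y  0  0  0  1  1  2  3  3  3
 P  0  0  1  1  1  2  3  4  4
 L  0  1  1  1  2  2  3  4  5
 V  0  1  1  1  2  2  3  4  5
dp[12][8] = 5. One LCS (by backtracking along matches): HGYPL.

5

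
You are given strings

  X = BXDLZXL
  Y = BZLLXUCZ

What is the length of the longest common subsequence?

Let dp[i][j] be the LCS length of the first i characters of X and the first j characters of Y. dp[i][j] = dp[i-1][j-1]+1 when the i-th and j-th characters match, else max(dp[i-1][j], dp[i][j-1]).
    ·  B  Z  L  L  X  U  C  Z
 ·  0  0  0  0  0  0  0  0  0
 B  0  1  1  1  1  1  1  1  1
 X  0  1  1  1  1  2  2  2  2
 D  0  1  1  1  1  2  2  2  2
 L  0  1  1  2  2  2  2  2  2
 Z  0  1  2  2  2  2  2  2  3
 X  0  1  2  2  2  3  3  3  3
 L  0  1  2  3  3  3  3  3  3
dp[7][8] = 3. One LCS (by backtracking along matches): BXZ.

3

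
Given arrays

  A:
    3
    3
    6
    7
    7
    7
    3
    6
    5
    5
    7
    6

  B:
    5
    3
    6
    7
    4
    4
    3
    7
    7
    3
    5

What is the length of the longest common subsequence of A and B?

7

Pick 3 [2,2]; then 6 [3,3]; then 7 [4,4]; then 7 [5,8]; then 7 [6,9]; then 3 [7,10]; then 5 [10,11]; all 7 values appear in both, in order, and the DP table's final entry dp[12][11] is also 7, so no common subsequence is longer.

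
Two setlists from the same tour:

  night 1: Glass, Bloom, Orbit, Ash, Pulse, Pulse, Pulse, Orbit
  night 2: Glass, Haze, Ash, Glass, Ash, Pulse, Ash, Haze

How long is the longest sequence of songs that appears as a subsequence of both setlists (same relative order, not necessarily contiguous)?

One common subsequence of length 3: Glass at night 1[1]=night 2[4], then Ash at night 1[4]=night 2[5], then Pulse at night 1[5]=night 2[6]. The LCS DP gives dp[8][8] = 3, so this is optimal.

3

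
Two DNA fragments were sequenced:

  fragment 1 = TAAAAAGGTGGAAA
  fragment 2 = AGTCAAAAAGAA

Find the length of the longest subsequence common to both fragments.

9

Match T [1,3], A [2,5], A [3,6], A [4,7], A [5,8], A [6,9], G [11,10], A [13,11], A [14,12] — 9 bases in the same relative order in both. The LCS DP gives dp[14][12] = 9, so this is optimal.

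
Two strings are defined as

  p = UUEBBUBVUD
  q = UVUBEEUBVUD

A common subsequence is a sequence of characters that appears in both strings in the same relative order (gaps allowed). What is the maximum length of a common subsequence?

Let dp[i][j] be the LCS length of the first i characters of p and the first j characters of q. dp[i][j] = dp[i-1][j-1]+1 when the i-th and j-th characters match, else max(dp[i-1][j], dp[i][j-1]).
    ·  U  V  U  B  E  E  U  B  V  U  D
 ·  0  0  0  0  0  0  0  0  0  0  0  0
 U  0  1  1  1  1  1  1  1  1  1  1  1
 U  0  1  1  2  2  2  2  2  2  2  2  2
 E  0  1  1  2  2  3  3  3  3  3  3  3
 B  0  1  1  2  3  3  3  3  4  4  4  4
 B  0  1  1  2  3  3  3  3  4  4  4  4
 U  0  1  1  2  3  3  3  4  4  4  5  5
 B  0  1  1  2  3  3  3  4  5  5  5  5
 V  0  1  2  2  3  3  3  4  5  6  6  6
 U  0  1  2  3  3  3  3  4  5  6  7  7
 D  0  1  2  3  3  3  3  4  5  6  7  8
dp[10][11] = 8. One LCS (by backtracking along matches): UUEUBVUD.

8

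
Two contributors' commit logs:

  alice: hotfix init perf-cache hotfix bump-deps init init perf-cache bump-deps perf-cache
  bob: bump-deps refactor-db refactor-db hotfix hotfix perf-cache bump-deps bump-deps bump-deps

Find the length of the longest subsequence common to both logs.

4

Pick hotfix [1,5], perf-cache [3,6], bump-deps [5,8], bump-deps [9,9]; all 4 commits appear in both, in order, and the DP table's final entry dp[10][9] is also 4, so no common subsequence is longer.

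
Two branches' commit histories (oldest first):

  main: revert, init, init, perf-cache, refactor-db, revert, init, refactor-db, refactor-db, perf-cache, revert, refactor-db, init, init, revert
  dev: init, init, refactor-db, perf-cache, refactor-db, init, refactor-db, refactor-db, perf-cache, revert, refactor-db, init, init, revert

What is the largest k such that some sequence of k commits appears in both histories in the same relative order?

13

Taking init at main[2]=dev[1] → init at main[3]=dev[2] → perf-cache at main[4]=dev[4] → refactor-db at main[5]=dev[5] → init at main[7]=dev[6] → refactor-db at main[8]=dev[7] → refactor-db at main[9]=dev[8] → perf-cache at main[10]=dev[9] → revert at main[11]=dev[10] → refactor-db at main[12]=dev[11] → init at main[13]=dev[12] → init at main[14]=dev[13] → revert at main[15]=dev[14] gives a common subsequence of length 13, and the DP table's final entry dp[15][14] is also 13, so no common subsequence is longer.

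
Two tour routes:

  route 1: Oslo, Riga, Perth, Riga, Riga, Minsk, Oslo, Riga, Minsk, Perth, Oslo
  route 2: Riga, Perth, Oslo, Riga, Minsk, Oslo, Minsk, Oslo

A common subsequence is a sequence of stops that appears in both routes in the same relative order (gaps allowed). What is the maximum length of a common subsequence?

7

Match Riga [2,1] → Perth [3,2] → Riga [5,4] → Minsk [6,5] → Oslo [7,6] → Minsk [9,7] → Oslo [11,8] — 7 stops in the same relative order in both, and the DP table's final entry dp[11][8] is also 7, so no common subsequence is longer.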